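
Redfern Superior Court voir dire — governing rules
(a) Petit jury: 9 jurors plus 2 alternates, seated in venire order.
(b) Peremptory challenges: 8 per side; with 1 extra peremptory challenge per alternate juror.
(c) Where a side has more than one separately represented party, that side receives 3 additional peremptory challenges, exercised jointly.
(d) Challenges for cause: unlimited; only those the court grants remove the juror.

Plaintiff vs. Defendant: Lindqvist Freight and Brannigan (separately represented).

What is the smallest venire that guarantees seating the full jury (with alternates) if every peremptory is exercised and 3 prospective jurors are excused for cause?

37

Seats to fill: 9 + 2 alternates = 11.
Peremptories — Plaintiff: 8 + 1×2 = 10; Defendant: 8 + 1×2 + 3 = 13; total 23.
For-cause removals: 3.
Minimum venire: 11 + 23 + 3 = 37.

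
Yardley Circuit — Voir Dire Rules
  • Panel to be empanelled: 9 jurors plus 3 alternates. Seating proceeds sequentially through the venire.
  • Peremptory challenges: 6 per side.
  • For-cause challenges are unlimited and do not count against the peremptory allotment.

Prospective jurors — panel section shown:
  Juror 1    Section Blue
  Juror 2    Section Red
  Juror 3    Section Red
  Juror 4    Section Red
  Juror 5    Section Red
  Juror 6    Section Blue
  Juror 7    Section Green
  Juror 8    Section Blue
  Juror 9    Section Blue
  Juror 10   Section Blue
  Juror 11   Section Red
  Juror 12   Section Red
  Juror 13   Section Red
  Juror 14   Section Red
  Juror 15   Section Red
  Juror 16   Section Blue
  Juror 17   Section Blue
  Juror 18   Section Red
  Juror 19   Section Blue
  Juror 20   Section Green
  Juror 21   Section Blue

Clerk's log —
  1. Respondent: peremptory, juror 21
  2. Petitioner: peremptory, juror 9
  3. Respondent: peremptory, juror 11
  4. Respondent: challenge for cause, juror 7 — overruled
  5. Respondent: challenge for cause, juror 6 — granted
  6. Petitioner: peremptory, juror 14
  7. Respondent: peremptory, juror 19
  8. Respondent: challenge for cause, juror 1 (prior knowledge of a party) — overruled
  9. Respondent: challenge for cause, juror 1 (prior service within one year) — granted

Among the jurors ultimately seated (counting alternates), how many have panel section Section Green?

Removed: #1, #6, #9, #11, #14, #19, #21.
Seated (12 incl. alternates): #2, #3, #4, #5, #7, #8, #10, #12, #13, #15, #16, #17.
Of those, in Section Green: #7 → 1.

1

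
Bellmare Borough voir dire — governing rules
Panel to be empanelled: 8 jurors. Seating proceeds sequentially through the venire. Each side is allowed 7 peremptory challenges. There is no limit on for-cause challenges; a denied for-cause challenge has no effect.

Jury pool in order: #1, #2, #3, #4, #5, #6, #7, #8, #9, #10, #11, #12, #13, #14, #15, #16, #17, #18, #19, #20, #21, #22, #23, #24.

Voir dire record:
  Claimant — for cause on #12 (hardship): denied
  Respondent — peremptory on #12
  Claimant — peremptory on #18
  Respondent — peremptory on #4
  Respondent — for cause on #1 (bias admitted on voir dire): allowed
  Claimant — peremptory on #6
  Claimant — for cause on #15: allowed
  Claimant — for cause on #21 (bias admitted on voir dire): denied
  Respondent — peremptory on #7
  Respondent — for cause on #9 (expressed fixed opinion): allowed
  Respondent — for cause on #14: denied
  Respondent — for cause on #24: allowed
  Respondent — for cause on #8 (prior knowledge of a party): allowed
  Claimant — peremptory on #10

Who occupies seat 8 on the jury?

Removed: #1, #4, #6, #7, #8, #9, #10, #12, #15, #18, #24. (#14, #21 stay — for-cause denied.)
Filling seats in venire order through position 8: #2, #3, #5, #11, #13, #14, #16, #17.
So seat 8 is #17.

17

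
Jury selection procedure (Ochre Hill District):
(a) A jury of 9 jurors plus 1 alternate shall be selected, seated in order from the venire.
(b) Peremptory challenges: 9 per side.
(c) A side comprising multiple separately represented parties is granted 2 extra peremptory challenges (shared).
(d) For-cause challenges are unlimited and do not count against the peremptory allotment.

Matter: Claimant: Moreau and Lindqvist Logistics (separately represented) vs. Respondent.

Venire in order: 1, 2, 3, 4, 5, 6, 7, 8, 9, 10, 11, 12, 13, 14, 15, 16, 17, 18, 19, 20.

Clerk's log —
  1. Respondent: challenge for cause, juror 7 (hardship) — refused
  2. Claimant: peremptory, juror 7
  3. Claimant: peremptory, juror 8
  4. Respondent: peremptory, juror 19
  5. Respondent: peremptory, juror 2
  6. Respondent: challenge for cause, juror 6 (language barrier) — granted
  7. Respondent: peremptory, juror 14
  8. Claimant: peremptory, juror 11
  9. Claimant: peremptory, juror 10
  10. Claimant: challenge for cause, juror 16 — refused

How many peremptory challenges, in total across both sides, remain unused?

13

Claimant allotment: 9 base + 2 multi-party = 11. Respondent allotment: 9.
Claimant peremptories used: #7, #8, #11, #10 — 4 (the for-cause on #16 doesn't count).
Respondent peremptories used: #19, #2, #14 — 3 (for-cause on #7, #6 don't count).
Remaining: (11 − 4) + (9 − 3) = 13.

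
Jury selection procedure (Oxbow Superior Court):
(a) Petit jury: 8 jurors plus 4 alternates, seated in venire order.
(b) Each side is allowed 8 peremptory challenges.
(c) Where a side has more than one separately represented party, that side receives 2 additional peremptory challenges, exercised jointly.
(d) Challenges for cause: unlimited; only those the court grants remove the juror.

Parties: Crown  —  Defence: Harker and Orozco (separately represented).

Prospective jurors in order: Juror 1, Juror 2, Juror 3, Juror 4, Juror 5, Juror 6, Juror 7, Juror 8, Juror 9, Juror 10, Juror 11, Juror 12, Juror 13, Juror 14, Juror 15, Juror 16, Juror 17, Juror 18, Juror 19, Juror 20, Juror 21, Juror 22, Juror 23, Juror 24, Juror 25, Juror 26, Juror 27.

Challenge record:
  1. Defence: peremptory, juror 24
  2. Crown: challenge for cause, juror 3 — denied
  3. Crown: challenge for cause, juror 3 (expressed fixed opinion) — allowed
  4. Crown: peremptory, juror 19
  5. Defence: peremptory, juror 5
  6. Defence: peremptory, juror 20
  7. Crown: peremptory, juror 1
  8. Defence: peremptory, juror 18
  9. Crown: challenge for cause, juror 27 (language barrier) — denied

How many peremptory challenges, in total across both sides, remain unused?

12

Crown allotment: 8. Defence allotment: 8 base + 2 multi-party = 10.
Crown peremptories used: #19, #1 — 2 (for-cause on #3, #3, #27 don't count).
Defence peremptories used: #24, #5, #20, #18 — 4.
Remaining: (8 − 2) + (10 − 4) = 12.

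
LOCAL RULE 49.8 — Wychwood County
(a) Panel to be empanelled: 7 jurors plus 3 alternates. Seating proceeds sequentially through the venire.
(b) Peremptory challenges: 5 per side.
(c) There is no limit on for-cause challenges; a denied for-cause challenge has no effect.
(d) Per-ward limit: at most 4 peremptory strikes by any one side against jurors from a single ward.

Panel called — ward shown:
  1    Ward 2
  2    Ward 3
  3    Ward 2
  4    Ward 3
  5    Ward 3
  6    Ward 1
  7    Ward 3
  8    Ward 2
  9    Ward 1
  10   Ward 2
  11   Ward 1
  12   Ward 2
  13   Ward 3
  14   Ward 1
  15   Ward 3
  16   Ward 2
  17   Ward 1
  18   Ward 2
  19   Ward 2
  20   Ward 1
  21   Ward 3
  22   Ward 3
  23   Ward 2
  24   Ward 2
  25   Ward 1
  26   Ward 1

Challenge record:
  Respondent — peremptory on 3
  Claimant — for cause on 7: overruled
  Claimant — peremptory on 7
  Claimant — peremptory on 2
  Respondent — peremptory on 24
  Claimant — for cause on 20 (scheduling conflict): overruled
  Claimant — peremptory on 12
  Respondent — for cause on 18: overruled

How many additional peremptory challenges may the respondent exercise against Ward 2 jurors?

Respondent peremptories so far: #3, #24 — 2 of 5 used, 3 left overall.
Against Ward 2: #3, #24 — 2 used; per-ward cap 4 leaves 2.
Binding limit: min(3, 2) = 2.

2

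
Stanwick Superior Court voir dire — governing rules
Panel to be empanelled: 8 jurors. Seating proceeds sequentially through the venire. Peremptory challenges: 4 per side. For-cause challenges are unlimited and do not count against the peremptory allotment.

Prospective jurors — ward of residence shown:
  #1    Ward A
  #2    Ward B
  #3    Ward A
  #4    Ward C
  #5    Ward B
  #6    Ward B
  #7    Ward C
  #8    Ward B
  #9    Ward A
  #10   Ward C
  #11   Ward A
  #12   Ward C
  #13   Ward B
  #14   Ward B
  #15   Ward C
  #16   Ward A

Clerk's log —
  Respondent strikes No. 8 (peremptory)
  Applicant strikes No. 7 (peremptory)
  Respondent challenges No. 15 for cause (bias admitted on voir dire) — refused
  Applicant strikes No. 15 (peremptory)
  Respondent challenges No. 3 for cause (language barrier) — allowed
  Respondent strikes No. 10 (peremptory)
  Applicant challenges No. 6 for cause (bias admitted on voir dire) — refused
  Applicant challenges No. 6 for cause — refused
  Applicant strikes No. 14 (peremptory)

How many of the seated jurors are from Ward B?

Removed: #3, #7, #8, #10, #14, #15.
Seated jurors 1–8: #1, #2, #4, #5, #6, #9, #11, #12.
Of those, in Ward B: #2, #5, #6 → 3.

3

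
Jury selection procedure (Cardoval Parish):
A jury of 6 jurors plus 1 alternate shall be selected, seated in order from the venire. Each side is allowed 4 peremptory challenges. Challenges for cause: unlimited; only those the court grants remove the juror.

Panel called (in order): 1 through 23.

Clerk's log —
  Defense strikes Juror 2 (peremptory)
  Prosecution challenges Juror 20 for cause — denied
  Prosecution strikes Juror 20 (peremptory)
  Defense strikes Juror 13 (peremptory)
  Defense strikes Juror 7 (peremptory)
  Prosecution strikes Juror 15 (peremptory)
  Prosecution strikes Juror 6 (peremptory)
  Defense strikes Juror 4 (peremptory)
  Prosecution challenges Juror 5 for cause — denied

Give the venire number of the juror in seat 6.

Removed: #2, #4, #6, #7, #13, #15, #20. (#5 stays — for-cause denied.)
Seating in order: seats 1–6 → #1, #3, #5, #8, #9, #10; alternates → #11.
So seat 6 is #10.

10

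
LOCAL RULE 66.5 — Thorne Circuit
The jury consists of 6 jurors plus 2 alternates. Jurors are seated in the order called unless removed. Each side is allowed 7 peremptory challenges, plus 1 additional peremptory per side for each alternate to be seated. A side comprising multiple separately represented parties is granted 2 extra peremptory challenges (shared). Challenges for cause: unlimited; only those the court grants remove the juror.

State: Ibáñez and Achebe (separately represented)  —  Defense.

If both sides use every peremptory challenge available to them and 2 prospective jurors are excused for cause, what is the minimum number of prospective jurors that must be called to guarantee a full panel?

Seats to fill: 6 + 2 alternates = 8.
Peremptories — State: 7 + 1×2 + 2 = 11; Defense: 7 + 1×2 = 9; total 20.
For-cause removals: 2.
Minimum venire: 8 + 20 + 2 = 30.

30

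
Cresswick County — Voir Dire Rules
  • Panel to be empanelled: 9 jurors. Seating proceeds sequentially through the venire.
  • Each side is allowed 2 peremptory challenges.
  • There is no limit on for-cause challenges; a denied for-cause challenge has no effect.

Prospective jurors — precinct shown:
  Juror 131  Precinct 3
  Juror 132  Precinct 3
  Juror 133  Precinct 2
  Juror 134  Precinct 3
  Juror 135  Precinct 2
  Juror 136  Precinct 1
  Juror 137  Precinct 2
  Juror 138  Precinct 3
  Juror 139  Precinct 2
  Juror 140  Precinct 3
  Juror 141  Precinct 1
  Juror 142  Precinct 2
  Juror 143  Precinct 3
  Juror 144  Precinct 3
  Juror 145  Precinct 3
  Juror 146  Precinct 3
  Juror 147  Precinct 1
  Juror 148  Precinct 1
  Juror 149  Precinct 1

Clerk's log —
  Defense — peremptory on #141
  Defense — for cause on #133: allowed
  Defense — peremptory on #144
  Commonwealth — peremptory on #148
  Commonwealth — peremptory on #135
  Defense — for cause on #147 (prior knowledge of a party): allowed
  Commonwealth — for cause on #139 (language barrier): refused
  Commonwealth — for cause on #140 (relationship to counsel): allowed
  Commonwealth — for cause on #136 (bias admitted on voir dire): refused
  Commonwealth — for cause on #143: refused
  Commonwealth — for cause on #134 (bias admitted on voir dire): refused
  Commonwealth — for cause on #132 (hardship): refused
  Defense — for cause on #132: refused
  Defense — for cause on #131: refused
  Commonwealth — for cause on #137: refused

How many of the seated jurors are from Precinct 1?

Removed: #133, #135, #140, #141, #144, #147, #148.
Seated jurors 1–9: #131, #132, #134, #136, #137, #138, #139, #142, #143.
Of those, in Precinct 1: #136 → 1.

1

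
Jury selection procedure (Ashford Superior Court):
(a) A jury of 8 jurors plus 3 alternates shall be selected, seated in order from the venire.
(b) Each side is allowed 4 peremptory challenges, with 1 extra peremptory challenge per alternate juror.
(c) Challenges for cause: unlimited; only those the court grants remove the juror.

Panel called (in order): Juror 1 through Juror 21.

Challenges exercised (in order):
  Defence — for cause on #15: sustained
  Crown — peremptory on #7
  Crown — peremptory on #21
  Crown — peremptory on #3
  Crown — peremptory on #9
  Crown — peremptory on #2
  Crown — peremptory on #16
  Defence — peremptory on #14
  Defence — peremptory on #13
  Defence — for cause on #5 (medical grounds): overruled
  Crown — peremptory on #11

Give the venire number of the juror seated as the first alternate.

18

Removed: #2, #3, #7, #9, #11, #13, #14, #15, #16, #21. (#5 stays — for-cause denied.)
Filling seats in venire order through position 9: #1, #4, #5, #6, #8, #10, #12, #17, #18.
So alternate 1 is #18.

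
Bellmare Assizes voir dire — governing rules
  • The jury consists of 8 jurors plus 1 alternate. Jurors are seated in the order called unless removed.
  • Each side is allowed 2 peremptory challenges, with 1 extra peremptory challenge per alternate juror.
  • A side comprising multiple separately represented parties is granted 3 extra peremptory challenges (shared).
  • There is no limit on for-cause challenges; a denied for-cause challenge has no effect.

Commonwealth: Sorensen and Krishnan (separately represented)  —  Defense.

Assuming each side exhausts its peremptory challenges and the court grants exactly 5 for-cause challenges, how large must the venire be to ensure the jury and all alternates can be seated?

23

Seats to fill: 8 + 1 alternates = 9.
Peremptories — Commonwealth: 2 + 1×1 + 3 = 6; Defense: 2 + 1×1 = 3; total 9.
For-cause removals: 5.
Minimum venire: 9 + 9 + 5 = 23.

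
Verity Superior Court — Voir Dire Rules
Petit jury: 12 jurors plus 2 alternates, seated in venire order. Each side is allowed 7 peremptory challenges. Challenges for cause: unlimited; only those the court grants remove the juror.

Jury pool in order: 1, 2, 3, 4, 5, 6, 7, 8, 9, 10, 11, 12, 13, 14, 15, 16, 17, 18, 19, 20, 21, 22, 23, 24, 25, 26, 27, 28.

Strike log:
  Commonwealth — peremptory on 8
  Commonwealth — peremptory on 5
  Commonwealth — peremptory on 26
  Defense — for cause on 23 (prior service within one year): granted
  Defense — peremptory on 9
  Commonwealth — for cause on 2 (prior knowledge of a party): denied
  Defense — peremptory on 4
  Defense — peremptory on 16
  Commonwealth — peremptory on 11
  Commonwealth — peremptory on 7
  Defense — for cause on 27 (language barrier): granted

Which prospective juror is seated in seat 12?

19

Removed: #4, #5, #7, #8, #9, #11, #16, #23, #26, #27. (#2 stays — for-cause denied.)
Seating in order: seats 1–12 → #1, #2, #3, #6, #10, #12, #13, #14, #15, #17, #18, #19; alternates → #20, #21.
So seat 12 is #19.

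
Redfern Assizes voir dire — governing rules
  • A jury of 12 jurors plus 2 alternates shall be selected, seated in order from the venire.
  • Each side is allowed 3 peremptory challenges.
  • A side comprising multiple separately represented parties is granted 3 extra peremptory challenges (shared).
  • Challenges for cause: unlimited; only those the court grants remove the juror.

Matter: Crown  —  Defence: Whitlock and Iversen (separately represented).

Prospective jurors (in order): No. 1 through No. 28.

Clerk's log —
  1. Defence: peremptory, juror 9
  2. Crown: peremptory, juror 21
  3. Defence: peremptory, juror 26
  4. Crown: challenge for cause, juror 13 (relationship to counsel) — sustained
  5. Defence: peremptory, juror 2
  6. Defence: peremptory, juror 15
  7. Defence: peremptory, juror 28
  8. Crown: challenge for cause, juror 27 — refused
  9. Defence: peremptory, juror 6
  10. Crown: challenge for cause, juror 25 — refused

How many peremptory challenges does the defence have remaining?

0

Defence allotment: 3 base + 3 multi-party = 6.
Defence peremptories used: #9, #26, #2, #15, #28, #6 — 6.
Remaining: 6 − 6 = 0.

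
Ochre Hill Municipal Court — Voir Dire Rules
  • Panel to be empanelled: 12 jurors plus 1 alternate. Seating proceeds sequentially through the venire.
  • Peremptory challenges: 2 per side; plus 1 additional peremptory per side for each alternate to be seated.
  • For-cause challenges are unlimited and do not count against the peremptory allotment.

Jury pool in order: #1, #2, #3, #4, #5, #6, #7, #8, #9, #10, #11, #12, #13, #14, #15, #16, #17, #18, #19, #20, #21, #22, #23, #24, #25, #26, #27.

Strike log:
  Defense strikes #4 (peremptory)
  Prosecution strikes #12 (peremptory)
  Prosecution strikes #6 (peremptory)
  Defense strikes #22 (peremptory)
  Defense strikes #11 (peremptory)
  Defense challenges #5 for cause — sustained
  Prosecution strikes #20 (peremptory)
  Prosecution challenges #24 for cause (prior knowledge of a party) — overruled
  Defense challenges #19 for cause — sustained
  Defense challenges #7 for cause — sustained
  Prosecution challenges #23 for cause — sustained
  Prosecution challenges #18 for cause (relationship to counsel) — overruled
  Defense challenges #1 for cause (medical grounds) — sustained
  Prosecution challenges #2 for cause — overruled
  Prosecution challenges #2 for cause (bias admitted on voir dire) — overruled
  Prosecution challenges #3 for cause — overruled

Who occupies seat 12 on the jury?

Removed: #1, #4, #5, #6, #7, #11, #12, #19, #20, #22, #23. (#2, #3, #18, #24 stay — for-cause denied.)
Seating in order: seats 1–12 → #2, #3, #8, #9, #10, #13, #14, #15, #16, #17, #18, #21; alternates → #24.
So seat 12 is #21.

21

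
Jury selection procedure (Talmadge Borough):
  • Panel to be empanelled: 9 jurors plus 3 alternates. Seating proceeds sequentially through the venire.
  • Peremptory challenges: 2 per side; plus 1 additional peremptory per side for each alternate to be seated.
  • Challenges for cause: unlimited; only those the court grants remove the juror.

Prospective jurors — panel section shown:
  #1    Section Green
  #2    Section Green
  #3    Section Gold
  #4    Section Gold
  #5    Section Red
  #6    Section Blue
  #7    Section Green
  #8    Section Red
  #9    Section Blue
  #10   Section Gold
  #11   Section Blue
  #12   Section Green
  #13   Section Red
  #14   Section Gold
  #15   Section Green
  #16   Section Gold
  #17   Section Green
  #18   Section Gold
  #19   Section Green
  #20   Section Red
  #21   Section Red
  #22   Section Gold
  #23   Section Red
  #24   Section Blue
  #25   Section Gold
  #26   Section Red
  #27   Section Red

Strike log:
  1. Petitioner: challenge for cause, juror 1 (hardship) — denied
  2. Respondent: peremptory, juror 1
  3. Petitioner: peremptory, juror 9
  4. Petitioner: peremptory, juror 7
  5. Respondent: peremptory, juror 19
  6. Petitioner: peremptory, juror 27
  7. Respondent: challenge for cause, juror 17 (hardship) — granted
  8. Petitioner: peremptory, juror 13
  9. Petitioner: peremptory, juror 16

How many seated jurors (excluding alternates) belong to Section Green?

Removed: #1, #7, #9, #13, #16, #17, #19, #27.
Seated jurors 1–9: #2, #3, #4, #5, #6, #8, #10, #11, #12 (alternates #14, #15, #18 not counted).
Of those, in Section Green: #2, #12 → 2.

2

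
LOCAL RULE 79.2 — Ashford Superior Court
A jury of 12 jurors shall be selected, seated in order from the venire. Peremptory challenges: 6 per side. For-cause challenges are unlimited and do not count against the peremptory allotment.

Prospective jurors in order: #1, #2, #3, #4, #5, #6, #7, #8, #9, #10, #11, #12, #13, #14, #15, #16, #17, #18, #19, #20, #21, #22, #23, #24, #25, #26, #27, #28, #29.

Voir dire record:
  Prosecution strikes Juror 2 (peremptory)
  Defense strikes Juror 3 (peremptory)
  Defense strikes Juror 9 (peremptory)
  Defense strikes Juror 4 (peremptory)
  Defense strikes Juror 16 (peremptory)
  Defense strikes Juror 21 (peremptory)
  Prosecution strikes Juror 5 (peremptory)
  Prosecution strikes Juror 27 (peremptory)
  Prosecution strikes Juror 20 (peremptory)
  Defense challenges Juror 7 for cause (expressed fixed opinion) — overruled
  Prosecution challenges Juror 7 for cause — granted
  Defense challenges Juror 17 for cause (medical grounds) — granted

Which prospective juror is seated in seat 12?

22

Removed: #2, #3, #4, #5, #7, #9, #16, #17, #20, #21, #27.
Filling seats in venire order through position 12: #1, #6, #8, #10, #11, #12, #13, #14, #15, #18, #19, #22.
So seat 12 is #22.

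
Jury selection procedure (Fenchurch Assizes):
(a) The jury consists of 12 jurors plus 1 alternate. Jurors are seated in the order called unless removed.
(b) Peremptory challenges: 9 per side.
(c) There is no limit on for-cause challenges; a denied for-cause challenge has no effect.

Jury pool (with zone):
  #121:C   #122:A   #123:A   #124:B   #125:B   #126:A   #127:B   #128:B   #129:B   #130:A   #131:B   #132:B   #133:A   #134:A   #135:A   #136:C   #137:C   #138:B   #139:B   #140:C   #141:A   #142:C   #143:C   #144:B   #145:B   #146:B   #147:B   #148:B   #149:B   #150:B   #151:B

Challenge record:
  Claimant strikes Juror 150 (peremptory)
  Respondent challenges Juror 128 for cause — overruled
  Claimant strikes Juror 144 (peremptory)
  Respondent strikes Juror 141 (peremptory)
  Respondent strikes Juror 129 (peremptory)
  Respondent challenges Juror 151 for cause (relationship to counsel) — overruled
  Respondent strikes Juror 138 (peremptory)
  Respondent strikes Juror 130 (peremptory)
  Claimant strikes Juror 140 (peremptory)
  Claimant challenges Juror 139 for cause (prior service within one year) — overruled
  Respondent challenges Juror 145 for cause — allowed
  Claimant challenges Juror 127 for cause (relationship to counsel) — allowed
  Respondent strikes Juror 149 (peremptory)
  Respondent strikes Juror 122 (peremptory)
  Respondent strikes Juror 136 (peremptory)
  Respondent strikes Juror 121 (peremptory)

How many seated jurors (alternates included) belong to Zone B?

6

Removed: #121, #122, #127, #129, #130, #136, #138, #140, #141, #144, #145, #149, #150.
Seated (13 incl. alternates): #123, #124, #125, #126, #128, #131, #132, #133, #134, #135, #137, #139, #142.
Of those, in Zone B: #124, #125, #128, #131, #132, #139 → 6.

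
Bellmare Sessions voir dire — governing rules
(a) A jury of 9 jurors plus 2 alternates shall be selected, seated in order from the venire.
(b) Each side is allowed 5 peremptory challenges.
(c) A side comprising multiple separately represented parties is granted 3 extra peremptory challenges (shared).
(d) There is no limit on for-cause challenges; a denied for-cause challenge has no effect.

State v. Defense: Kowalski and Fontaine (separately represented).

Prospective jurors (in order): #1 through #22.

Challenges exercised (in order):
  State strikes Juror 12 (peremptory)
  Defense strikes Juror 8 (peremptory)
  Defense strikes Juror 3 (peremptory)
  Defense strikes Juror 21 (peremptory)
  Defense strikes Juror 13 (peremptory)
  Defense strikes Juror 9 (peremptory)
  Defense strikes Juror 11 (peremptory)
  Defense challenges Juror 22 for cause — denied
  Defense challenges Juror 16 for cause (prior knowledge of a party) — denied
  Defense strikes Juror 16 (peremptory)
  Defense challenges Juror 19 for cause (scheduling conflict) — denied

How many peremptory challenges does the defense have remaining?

1

Defense allotment: 5 base + 3 multi-party = 8.
Defense peremptories used: #8, #3, #21, #13, #9, #11, #16 — 7 (for-cause on #22, #16, #19 don't count).
Remaining: 8 − 7 = 1.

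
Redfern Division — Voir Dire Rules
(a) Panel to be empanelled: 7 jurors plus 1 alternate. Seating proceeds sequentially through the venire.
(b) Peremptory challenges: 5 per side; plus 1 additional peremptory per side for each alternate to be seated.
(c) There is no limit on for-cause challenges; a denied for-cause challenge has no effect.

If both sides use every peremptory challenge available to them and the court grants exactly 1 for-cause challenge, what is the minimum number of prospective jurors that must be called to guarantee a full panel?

Seats to fill: 7 + 1 alternates = 8.
Peremptories: 5 + 1×1 = 6 per side × 2 sides = 12.
For-cause removals: 1.
Minimum venire: 8 + 12 + 1 = 21.

21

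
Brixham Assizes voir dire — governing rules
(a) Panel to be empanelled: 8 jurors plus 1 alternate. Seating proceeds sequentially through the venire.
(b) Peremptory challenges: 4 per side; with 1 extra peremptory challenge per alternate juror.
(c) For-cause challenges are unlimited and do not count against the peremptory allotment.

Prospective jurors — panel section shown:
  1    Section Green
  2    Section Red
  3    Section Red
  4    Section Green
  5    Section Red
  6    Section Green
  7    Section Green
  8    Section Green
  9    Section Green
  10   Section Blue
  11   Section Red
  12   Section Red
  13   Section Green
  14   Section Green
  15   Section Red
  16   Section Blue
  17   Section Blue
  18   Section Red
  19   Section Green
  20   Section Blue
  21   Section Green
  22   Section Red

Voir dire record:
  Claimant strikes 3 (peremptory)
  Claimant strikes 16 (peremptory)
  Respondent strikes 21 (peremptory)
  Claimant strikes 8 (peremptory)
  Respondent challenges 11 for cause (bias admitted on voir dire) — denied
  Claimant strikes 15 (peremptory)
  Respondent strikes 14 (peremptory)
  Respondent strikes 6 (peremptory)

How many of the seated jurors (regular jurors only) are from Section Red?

Removed: #3, #6, #8, #14, #15, #16, #21.
Seated jurors 1–8: #1, #2, #4, #5, #7, #9, #10, #11 (alternates #12 not counted).
Of those, in Section Red: #2, #5, #11 → 3.

3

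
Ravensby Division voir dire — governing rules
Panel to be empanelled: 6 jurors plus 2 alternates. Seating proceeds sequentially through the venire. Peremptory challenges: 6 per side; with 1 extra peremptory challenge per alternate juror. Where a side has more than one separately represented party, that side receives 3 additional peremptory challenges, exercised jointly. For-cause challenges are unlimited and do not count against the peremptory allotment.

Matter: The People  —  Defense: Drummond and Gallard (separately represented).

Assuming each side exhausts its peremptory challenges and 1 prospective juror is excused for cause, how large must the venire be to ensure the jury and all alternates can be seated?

Seats to fill: 6 + 2 alternates = 8.
Peremptories — The People: 6 + 1×2 = 8; Defense: 6 + 1×2 + 3 = 11; total 19.
For-cause removals: 1.
Minimum venire: 8 + 19 + 1 = 28.

28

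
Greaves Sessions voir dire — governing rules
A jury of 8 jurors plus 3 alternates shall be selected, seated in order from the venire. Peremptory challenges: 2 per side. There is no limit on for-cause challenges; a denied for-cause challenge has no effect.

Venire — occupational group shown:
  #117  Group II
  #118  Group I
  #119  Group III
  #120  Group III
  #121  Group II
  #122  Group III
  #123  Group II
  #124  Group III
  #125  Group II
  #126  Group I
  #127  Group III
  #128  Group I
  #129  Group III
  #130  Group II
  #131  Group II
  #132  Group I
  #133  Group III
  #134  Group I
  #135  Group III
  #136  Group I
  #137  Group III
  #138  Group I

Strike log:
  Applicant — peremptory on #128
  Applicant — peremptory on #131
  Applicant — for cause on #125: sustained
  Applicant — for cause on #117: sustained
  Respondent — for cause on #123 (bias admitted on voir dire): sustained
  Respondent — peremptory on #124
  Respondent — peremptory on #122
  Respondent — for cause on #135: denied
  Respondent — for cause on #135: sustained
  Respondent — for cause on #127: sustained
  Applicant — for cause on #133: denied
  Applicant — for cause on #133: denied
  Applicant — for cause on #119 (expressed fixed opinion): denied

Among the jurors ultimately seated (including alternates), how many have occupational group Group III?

4

Removed: #117, #122, #123, #124, #125, #127, #128, #131, #135.
Seated (11 incl. alternates): #118, #119, #120, #121, #126, #129, #130, #132, #133, #134, #136.
Of those, in Group III: #119, #120, #129, #133 → 4.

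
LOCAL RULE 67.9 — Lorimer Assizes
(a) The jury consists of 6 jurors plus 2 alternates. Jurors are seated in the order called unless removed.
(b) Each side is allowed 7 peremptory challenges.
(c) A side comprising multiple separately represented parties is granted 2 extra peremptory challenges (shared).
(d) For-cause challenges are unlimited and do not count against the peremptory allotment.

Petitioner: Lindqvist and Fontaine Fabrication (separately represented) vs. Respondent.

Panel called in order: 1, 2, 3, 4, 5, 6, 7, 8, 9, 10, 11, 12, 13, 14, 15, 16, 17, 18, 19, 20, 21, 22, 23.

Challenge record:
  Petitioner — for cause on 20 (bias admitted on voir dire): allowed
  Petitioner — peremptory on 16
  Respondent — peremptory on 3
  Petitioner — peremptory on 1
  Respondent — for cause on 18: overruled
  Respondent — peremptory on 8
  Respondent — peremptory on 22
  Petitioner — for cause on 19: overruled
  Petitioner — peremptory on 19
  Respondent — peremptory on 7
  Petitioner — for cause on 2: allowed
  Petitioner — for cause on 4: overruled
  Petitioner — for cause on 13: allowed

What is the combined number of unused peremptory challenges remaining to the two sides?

Petitioner allotment: 7 base + 2 multi-party = 9. Respondent allotment: 7.
Petitioner peremptories used: #16, #1, #19 — 3 (for-cause on #20, #19, #2, #4, #13 don't count).
Respondent peremptories used: #3, #8, #22, #7 — 4 (the for-cause on #18 doesn't count).
Remaining: (9 − 3) + (7 − 4) = 9.

9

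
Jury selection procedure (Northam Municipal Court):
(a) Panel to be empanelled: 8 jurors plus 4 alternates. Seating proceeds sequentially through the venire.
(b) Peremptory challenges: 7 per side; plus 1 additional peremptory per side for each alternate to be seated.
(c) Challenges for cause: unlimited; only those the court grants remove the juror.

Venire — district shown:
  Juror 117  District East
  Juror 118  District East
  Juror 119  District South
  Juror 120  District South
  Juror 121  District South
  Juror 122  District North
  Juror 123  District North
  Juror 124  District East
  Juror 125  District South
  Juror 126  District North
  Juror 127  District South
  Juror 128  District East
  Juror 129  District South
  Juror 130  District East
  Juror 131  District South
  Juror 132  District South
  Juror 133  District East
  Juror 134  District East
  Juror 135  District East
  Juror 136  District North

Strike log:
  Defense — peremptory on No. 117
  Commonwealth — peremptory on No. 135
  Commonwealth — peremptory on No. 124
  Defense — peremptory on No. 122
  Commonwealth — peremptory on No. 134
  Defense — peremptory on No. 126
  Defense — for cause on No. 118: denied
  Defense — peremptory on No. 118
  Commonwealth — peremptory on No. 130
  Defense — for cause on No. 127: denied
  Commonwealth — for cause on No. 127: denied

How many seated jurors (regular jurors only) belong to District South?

Removed: #117, #118, #122, #124, #126, #130, #134, #135.
Seated jurors 1–8: #119, #120, #121, #123, #125, #127, #128, #129 (alternates #131, #132, #133, #136 not counted).
Of those, in District South: #119, #120, #121, #125, #127, #129 → 6.

6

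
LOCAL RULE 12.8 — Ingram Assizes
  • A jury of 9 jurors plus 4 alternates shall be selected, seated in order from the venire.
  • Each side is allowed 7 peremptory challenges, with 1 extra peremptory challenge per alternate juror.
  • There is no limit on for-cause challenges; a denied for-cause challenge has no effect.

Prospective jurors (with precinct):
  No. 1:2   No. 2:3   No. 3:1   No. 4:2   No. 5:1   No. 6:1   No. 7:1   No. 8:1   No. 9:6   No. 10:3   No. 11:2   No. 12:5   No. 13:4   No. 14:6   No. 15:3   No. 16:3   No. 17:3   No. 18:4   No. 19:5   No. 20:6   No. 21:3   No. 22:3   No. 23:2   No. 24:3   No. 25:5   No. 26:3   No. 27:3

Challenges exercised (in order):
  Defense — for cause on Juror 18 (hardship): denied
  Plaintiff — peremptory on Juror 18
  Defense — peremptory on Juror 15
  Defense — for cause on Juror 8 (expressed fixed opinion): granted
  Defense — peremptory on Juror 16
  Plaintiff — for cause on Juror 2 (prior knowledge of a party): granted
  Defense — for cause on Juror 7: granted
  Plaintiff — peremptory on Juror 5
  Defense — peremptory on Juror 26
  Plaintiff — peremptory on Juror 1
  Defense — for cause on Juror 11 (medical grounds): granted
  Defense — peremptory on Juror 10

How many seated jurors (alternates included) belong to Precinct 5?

2

Removed: #1, #2, #5, #7, #8, #10, #11, #15, #16, #18, #26.
Seated (13 incl. alternates): #3, #4, #6, #9, #12, #13, #14, #17, #19, #20, #21, #22, #23.
Of those, in Precinct 5: #12, #19 → 2.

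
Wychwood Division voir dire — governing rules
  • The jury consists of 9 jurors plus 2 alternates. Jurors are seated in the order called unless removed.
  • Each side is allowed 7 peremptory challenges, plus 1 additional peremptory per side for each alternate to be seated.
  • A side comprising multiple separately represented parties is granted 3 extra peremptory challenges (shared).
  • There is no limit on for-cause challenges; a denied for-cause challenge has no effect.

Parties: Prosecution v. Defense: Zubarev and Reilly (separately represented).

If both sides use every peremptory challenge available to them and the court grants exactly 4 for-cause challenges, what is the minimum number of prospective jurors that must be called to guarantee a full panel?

Seats to fill: 9 + 2 alternates = 11.
Peremptories — Prosecution: 7 + 1×2 = 9; Defense: 7 + 1×2 + 3 = 12; total 21.
For-cause removals: 4.
Minimum venire: 11 + 21 + 4 = 36.

36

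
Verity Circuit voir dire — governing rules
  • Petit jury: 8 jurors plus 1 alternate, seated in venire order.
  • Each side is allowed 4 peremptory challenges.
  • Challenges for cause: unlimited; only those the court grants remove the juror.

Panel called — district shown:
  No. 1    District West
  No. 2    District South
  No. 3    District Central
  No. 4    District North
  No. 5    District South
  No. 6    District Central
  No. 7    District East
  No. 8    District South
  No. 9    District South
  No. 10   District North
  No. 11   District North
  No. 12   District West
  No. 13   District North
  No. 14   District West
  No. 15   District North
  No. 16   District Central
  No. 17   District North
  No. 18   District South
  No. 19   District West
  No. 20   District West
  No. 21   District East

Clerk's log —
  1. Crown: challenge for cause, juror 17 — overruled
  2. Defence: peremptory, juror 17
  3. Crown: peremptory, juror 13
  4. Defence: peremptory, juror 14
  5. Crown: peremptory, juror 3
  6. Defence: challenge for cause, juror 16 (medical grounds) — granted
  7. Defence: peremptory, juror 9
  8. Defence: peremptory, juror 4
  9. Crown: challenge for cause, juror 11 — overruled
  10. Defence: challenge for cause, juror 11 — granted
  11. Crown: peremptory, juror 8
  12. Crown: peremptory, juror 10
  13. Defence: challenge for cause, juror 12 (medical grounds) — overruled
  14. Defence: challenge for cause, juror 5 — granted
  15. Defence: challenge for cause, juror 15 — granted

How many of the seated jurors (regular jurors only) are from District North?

0

Removed: #3, #4, #5, #8, #9, #10, #11, #13, #14, #15, #16, #17.
Seated jurors 1–8: #1, #2, #6, #7, #12, #18, #19, #20 (alternates #21 not counted).
None of those are in District North → 0.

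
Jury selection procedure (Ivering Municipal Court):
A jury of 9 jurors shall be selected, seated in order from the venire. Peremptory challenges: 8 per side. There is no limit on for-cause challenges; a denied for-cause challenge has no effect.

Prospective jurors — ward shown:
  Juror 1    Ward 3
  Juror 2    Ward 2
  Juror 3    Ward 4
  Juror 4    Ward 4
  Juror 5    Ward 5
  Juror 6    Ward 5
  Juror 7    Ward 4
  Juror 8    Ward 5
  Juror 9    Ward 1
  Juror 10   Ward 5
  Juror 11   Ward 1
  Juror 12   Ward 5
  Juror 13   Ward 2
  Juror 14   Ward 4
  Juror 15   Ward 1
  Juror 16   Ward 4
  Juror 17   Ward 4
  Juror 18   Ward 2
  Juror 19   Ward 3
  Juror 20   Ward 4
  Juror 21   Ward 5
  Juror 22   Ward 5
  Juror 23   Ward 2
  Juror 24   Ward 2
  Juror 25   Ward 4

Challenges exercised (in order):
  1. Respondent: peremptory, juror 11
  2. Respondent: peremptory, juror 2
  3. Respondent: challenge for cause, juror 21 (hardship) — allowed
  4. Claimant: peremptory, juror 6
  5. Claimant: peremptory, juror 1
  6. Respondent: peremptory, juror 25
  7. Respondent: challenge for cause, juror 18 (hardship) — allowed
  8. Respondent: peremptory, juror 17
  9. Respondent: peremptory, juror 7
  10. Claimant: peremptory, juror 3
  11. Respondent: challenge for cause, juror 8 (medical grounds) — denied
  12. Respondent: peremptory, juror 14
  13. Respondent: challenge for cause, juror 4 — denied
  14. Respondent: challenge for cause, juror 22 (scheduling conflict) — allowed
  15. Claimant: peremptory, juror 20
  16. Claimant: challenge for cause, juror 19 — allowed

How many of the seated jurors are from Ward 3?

0

Removed: #1, #2, #3, #6, #7, #11, #14, #17, #18, #19, #20, #21, #22, #25.
Seated jurors 1–9: #4, #5, #8, #9, #10, #12, #13, #15, #16.
None of those are in Ward 3 → 0.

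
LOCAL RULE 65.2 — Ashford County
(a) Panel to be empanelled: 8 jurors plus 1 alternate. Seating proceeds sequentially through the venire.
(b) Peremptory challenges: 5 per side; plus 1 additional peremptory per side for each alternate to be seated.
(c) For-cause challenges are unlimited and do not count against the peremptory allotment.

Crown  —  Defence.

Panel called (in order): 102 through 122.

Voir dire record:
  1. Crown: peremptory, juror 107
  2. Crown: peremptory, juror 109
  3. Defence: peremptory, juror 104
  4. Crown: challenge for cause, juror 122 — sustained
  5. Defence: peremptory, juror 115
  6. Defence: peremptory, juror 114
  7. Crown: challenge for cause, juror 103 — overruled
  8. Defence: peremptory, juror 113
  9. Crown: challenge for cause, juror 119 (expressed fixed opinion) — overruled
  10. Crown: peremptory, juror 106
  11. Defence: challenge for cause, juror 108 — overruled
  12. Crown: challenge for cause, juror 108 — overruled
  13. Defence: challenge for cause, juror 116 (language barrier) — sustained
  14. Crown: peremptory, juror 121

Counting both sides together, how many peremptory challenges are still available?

4

Crown allotment: 5 base + 1 × 1 alternate = 6. Defence allotment: 5 base + 1 × 1 alternate = 6.
Crown peremptories used: #107, #109, #106, #121 — 4 (for-cause on #122, #103, #119, #108 don't count).
Defence peremptories used: #104, #115, #114, #113 — 4 (for-cause on #108, #116 don't count).
Remaining: (6 − 4) + (6 − 4) = 4.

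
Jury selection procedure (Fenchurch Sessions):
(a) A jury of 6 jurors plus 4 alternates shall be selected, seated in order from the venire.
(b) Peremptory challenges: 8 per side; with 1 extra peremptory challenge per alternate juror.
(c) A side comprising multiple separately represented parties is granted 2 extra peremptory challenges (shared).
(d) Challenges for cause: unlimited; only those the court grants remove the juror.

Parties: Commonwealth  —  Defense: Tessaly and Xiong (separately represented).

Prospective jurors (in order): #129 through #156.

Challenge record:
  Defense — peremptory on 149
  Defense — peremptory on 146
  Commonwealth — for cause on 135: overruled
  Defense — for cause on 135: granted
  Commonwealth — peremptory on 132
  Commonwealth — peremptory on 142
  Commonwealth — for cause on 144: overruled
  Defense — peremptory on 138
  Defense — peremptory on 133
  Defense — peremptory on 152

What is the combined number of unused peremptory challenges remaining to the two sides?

19

Commonwealth allotment: 8 base + 1 × 4 alternates = 12. Defense allotment: 8 base + 1 × 4 alternates + 2 multi-party = 14.
Commonwealth peremptories used: #132, #142 — 2 (for-cause on #135, #144 don't count).
Defense peremptories used: #149, #146, #138, #133, #152 — 5 (the for-cause on #135 doesn't count).
Remaining: (12 − 2) + (14 − 5) = 19.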